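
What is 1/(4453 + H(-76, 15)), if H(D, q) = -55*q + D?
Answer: 1/3552 ≈ 0.00028153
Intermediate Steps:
H(D, q) = D - 55*q
1/(4453 + H(-76, 15)) = 1/(4453 + (-76 - 55*15)) = 1/(4453 + (-76 - 825)) = 1/(4453 - 901) = 1/3552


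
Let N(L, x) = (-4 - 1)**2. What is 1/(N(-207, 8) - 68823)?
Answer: -1/68798 ≈ -1.4535e-5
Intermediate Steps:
N(L, x) = 25 (N(L, x) = (-5)**2 = 25)
1/(N(-207, 8) - 68823) = 1/(25 - 68823) = 1/(-68798) = -1/68798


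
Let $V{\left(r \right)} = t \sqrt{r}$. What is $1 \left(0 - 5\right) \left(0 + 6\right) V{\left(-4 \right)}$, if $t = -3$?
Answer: $180 i \approx 180.0 i$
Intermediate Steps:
$V{\left(r \right)} = - 3 \sqrt{r}$
$1 \left(0 - 5\right) \left(0 + 6\right) V{\left(-4 \right)} = 1 \left(0 - 5\right) \left(0 + 6\right) \left(- 3 \sqrt{-4}\right) = 1 \left(\left(-5\right) 6\right) \left(- 3 \cdot 2 i\right) = 1 \left(-30\right) \left(- 6 i\right) = - 30 \left(- 6 i\right) = 180 i$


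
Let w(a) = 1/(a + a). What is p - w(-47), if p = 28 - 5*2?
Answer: 1693/94 ≈ 18.011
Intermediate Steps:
w(a) = 1/(2*a)
p = 18 (p = 28 - 10 = 18)
p - w(-47) = 18 - 1/(2*(-47)) = 18 - (-1)/(2*47) = 18 - 1*(-1/94) = 18 + 1/94 = 1693/94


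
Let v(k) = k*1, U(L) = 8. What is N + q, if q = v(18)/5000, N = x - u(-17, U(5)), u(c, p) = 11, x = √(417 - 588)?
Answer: -27491/2500 + 3*I*√19 ≈ -10.996 + 13.077*I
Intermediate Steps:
x = 3*I*√19 (x = √(-171) = 3*I*√19 ≈ 13.077*I)
v(k) = k
N = -11 + 3*I*√19 (N = 3*I*√19 - 1*11 = 3*I*√19 - 11 = -11 + 3*I*√19 ≈ -11.0 + 13.077*I)
q = 9/2500 (q = 18/5000 = 18*(1/5000) = 9/2500 ≈ 0.0036000)
N + q = (-11 + 3*I*√19) + 9/2500 = -27491/2500 + 3*I*√19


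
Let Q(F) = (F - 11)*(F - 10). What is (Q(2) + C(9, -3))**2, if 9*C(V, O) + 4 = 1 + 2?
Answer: 418609/81 ≈ 5168.0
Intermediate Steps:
C(V, O) = -1/9 (C(V, O) = -4/9 + (1 + 2)/9 = -4/9 + (1/9)*3 = -4/9 + 1/3 = -1/9)
Q(F) = (-11 + F)*(-10 + F)
(Q(2) + C(9, -3))**2 = ((110 + 2**2 - 21*2) - 1/9)**2 = ((110 + 4 - 42) - 1/9)**2 = (72 - 1/9)**2 = (647/9)**2 = 418609/81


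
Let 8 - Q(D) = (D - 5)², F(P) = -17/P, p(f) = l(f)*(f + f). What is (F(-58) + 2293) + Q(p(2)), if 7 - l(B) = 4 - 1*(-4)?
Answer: 128777/58 ≈ 2220.3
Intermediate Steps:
l(B) = -1 (l(B) = 7 - (4 - 1*(-4)) = 7 - (4 + 4) = 7 - 1*8 = 7 - 8 = -1)
p(f) = -2*f (p(f) = -(f + f) = -2*f)
Q(D) = 8 - (-5 + D)² (Q(D) = 8 - (D - 5)² = 8 - (-5 + D)²)
(F(-58) + 2293) + Q(p(2)) = (-17/(-58) + 2293) + (8 - (-5 - 2*2)²) = (-17*(-1/58) + 2293) + (8 - (-5 - 4)²) = (17/58 + 2293) + (8 - 1*(-9)²) = 133011/58 + (8 - 1*81) = 133011/58 + (8 - 81) = 133011/58 - 73 = 128777/58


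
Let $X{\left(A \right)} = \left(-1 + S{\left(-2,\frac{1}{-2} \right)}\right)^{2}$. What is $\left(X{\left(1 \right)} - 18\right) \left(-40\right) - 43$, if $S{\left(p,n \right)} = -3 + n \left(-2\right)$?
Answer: $317$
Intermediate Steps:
$S{\left(p,n \right)} = -3 - 2 n$
$X{\left(A \right)} = 9$ ($X{\left(A \right)} = \left(-1 - \left(3 + \frac{2}{-2}\right)\right)^{2} = \left(-1 - 2\right)^{2} = \left(-3\right)^{2} = 9$)
$\left(X{\left(1 \right)} - 18\right) \left(-40\right) - 43 = \left(9 - 18\right) \left(-40\right) - 43 = \left(-9\right) \left(-40\right) - 43 = 360 - 43 = 317$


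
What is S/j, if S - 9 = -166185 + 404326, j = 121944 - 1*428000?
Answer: -119075/153028 ≈ -0.77813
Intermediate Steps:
j = -306056 (j = 121944 - 428000 = -306056)
S = 238150 (S = 9 + (-166185 + 404326) = 9 + 238141 = 238150)
S/j = 238150/(-306056) = 238150*(-1/306056) = -119075/153028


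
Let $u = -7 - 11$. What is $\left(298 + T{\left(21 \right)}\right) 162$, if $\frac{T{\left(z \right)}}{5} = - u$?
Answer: $62856$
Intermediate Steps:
$u = -18$ ($u = -7 - 11 = -18$)
$T{\left(z \right)} = 90$ ($T{\left(z \right)} = 5 \left(\left(-1\right) \left(-18\right)\right) = 5 \cdot 18 = 90$)
$\left(298 + T{\left(21 \right)}\right) 162 = \left(298 + 90\right) 162 = 388 \cdot 162 = 62856$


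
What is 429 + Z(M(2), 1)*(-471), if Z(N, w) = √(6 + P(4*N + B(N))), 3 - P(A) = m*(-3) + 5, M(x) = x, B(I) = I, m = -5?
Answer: 429 - 471*I*√11 ≈ 429.0 - 1562.1*I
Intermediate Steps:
P(A) = -17 (P(A) = 3 - (-5*(-3) + 5) = 3 - (15 + 5) = 3 - 1*20 = 3 - 20 = -17)
Z(N, w) = I*√11 (Z(N, w) = √(6 - 17) = √(-11) = I*√11)
429 + Z(M(2), 1)*(-471) = 429 + (I*√11)*(-471) = 429 - 471*I*√11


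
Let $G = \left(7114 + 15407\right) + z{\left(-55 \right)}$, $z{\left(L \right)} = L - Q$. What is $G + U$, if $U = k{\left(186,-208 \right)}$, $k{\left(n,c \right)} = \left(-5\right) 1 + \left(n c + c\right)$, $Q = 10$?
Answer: $-16445$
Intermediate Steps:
$z{\left(L \right)} = -10 + L$ ($z{\left(L \right)} = L - 10 = -10 + L$)
$k{\left(n,c \right)} = -5 + c + c n$ ($k{\left(n,c \right)} = -5 + \left(c n + c\right) = -5 + \left(c + c n\right) = -5 + c + c n$)
$U = -38901$ ($U = -5 - 208 - 38688 = -38901$)
$G = 22456$ ($G = \left(7114 + 15407\right) - 65 = 22521 - 65 = 22456$)
$G + U = 22456 - 38901 = -16445$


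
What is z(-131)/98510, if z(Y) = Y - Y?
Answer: 0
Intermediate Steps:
z(Y) = 0
z(-131)/98510 = 0/98510 = 0*(1/98510) = 0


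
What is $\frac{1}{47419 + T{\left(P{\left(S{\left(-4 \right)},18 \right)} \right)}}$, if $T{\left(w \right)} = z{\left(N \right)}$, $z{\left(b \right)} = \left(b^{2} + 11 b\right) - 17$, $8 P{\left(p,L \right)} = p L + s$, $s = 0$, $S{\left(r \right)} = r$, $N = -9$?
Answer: $\frac{1}{47384} \approx 2.1104 \cdot 10^{-5}$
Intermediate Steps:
$P{\left(p,L \right)} = \frac{L p}{8}$ ($P{\left(p,L \right)} = \frac{p L + 0}{8} = \frac{L p + 0}{8} = \frac{L p}{8}$)
$z{\left(b \right)} = -17 + b^{2} + 11 b$
$T{\left(w \right)} = -35$ ($T{\left(w \right)} = -17 + \left(-9\right)^{2} + 11 \left(-9\right) = -17 + 81 - 99 = -35$)
$\frac{1}{47419 + T{\left(P{\left(S{\left(-4 \right)},18 \right)} \right)}} = \frac{1}{47419 - 35} = \frac{1}{47384}$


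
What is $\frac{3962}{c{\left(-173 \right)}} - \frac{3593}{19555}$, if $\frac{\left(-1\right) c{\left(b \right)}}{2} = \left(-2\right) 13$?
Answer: $\frac{38645037}{508430} \approx 76.009$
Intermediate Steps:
$c{\left(b \right)} = 52$ ($c{\left(b \right)} = - 2 \left(\left(-2\right) 13\right) = \left(-2\right) \left(-26\right) = 52$)
$\frac{3962}{c{\left(-173 \right)}} - \frac{3593}{19555} = \frac{3962}{52} - \frac{3593}{19555} = 3962 \cdot \frac{1}{52} - \frac{3593}{19555} = \frac{1981}{26} - \frac{3593}{19555} = \frac{38645037}{508430}$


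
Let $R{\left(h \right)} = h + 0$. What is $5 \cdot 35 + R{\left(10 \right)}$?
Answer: $185$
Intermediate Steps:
$R{\left(h \right)} = h$
$5 \cdot 35 + R{\left(10 \right)} = 5 \cdot 35 + 10 = 175 + 10 = 185$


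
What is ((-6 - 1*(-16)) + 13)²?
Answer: 529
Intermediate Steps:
((-6 - 1*(-16)) + 13)² = ((-6 + 16) + 13)² = (10 + 13)² = 23² = 529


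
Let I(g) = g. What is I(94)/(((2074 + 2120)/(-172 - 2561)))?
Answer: -42817/699 ≈ -61.255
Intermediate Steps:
I(94)/(((2074 + 2120)/(-172 - 2561))) = 94/(((2074 + 2120)/(-172 - 2561))) = 94/((4194/(-2733))) = 94/((4194*(-1/2733))) = 94/(-1398/911) = 94*(-911/1398) = -42817/699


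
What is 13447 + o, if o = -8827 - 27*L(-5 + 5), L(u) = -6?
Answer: 4782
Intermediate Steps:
o = -8665 (o = -8827 - 27*(-6) = -8827 - 1*(-162) = -8827 + 162 = -8665)
13447 + o = 13447 - 8665 = 4782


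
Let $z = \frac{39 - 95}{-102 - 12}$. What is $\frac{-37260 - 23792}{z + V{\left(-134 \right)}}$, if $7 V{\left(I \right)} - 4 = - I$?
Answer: $- \frac{12179874}{4031} \approx -3021.6$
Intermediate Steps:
$V{\left(I \right)} = \frac{4}{7} - \frac{I}{7}$ ($V{\left(I \right)} = \frac{4}{7} + \frac{\left(-1\right) I}{7} = \frac{4}{7} - \frac{I}{7}$)
$z = \frac{28}{57}$ ($z = \frac{1}{-114} \left(-56\right) = \left(- \frac{1}{114}\right) \left(-56\right) = \frac{28}{57} \approx 0.49123$)
$\frac{-37260 - 23792}{z + V{\left(-134 \right)}} = \frac{-37260 - 23792}{\frac{28}{57} + \left(\frac{4}{7} - - \frac{134}{7}\right)} = - \frac{61052}{\frac{28}{57} + \left(\frac{4}{7} + \frac{134}{7}\right)} = - \frac{61052}{\frac{28}{57} + \frac{138}{7}} = - \frac{61052}{\frac{8062}{399}} = \left(-61052\right) \frac{399}{8062} = - \frac{12179874}{4031}$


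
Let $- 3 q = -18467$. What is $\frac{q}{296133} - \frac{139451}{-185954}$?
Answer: $\frac{127322141467}{165201347646} \approx 0.77071$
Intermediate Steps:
$q = \frac{18467}{3}$ ($q = \left(- \frac{1}{3}\right) \left(-18467\right) = \frac{18467}{3} \approx 6155.7$)
$\frac{q}{296133} - \frac{139451}{-185954} = \frac{18467}{3 \cdot 296133} - \frac{139451}{-185954} = \frac{18467}{3} \cdot \frac{1}{296133} - - \frac{139451}{185954} = \frac{18467}{888399} + \frac{139451}{185954} = \frac{127322141467}{165201347646}$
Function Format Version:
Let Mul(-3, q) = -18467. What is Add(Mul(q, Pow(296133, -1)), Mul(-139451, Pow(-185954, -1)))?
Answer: Rational(127322141467, 165201347646) ≈ 0.77071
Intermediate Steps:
q = Rational(18467, 3) (q = Mul(Rational(-1, 3), -18467) = Rational(18467, 3) ≈ 6155.7)
Add(Mul(q, Pow(296133, -1)), Mul(-139451, Pow(-185954, -1))) = Add(Mul(Rational(18467, 3), Pow(296133, -1)), Mul(-139451, Pow(-185954, -1))) = Add(Mul(Rational(18467, 3), Rational(1, 296133)), Mul(-139451, Rational(-1, 185954))) = Add(Rational(18467, 888399), Rational(139451, 185954)) = Rational(127322141467, 165201347646)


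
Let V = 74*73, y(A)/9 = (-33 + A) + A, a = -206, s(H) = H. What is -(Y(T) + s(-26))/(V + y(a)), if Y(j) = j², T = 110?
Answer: -12074/1397 ≈ -8.6428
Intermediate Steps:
y(A) = -297 + 18*A (y(A) = 9*((-33 + A) + A) = 9*(-33 + 2*A) = -297 + 18*A)
V = 5402
-(Y(T) + s(-26))/(V + y(a)) = -(110² - 26)/(5402 + (-297 + 18*(-206))) = -(12100 - 26)/(5402 + (-297 - 3708)) = -12074/(5402 - 4005) = -12074/1397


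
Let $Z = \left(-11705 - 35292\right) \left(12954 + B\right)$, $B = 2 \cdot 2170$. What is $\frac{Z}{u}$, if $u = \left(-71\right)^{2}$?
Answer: $- \frac{812766118}{5041} \approx -1.6123 \cdot 10^{5}$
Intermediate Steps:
$B = 4340$
$u = 5041$
$Z = -812766118$ ($Z = \left(-11705 - 35292\right) \left(12954 + 4340\right) = \left(-46997\right) 17294 = -812766118$)
$\frac{Z}{u} = - \frac{812766118}{5041}$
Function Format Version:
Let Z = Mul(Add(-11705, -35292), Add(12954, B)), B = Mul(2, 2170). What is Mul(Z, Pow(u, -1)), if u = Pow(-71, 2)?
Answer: Rational(-812766118, 5041) ≈ -1.6123e+5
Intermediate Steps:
B = 4340
u = 5041
Z = -812766118 (Z = Mul(Add(-11705, -35292), Add(12954, 4340)) = Mul(-46997, 17294) = -812766118)
Mul(Z, Pow(u, -1)) = Mul(-812766118, Pow(5041, -1)) = Mul(-812766118, Rational(1, 5041)) = Rational(-812766118, 5041)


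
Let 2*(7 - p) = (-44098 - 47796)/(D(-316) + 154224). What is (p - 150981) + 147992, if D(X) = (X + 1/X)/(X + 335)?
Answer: -2760641752510/925861039 ≈ -2981.7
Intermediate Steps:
D(X) = (X + 1/X)/(335 + X)
p = 6756893061/925861039 (p = 7 - (-44098 - 47796)/(2*((1 + (-316)**2)/((-316)*(335 - 316)) + 154224)) = 7 - (-45947)/(-1/316*(1 + 99856)/19 + 154224) = 7 - (-45947)/(-1/316*1/19*99857 + 154224) = 7 - (-45947)/(-99857/6004 + 154224) = 7 - (-45947)/925861039/6004 = 7 - (-45947)*6004/925861039 = 7 - 1/2*(-551731576/925861039) = 7 + 275865788/925861039 = 6756893061/925861039 ≈ 7.2980)
(p - 150981) + 147992 = (6756893061/925861039 - 150981) + 147992 = -139780668636198/925861039 + 147992 = -2760641752510/925861039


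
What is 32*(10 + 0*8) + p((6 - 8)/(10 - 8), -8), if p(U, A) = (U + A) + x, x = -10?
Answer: 301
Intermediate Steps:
p(U, A) = -10 + A + U (p(U, A) = (U + A) - 10 = (A + U) - 10 = -10 + A + U)
32*(10 + 0*8) + p((6 - 8)/(10 - 8), -8) = 32*(10 + 0*8) + (-10 - 8 + (6 - 8)/(10 - 8)) = 32*(10 + 0) + (-10 - 8 - 2/2) = 32*10 + (-10 - 8 - 2*½) = 320 + (-10 - 8 - 1) = 320 - 19 = 301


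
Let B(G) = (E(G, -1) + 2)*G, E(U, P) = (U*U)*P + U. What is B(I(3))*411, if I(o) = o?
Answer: -4932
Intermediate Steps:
E(U, P) = U + P*U² (E(U, P) = U²*P + U = P*U² + U = U + P*U²)
B(G) = G*(2 + G*(1 - G)) (B(G) = (G*(1 - G) + 2)*G = (2 + G*(1 - G))*G = G*(2 + G*(1 - G)))
B(I(3))*411 = (3*(2 + 3 - 1*3²))*411 = (3*(2 + 3 - 1*9))*411 = (3*(2 + 3 - 9))*411 = (3*(-4))*411 = -12*411 = -4932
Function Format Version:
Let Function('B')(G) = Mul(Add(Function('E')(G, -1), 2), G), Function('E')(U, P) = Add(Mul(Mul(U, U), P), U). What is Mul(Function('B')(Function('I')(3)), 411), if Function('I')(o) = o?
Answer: -4932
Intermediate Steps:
Function('E')(U, P) = Add(U, Mul(P, Pow(U, 2))) (Function('E')(U, P) = Add(Mul(Pow(U, 2), P), U) = Add(Mul(P, Pow(U, 2)), U) = Add(U, Mul(P, Pow(U, 2))))
Function('B')(G) = Mul(G, Add(2, Mul(G, Add(1, Mul(-1, G))))) (Function('B')(G) = Mul(Add(Mul(G, Add(1, Mul(-1, G))), 2), G) = Mul(Add(2, Mul(G, Add(1, Mul(-1, G)))), G) = Mul(G, Add(2, Mul(G, Add(1, Mul(-1, G))))))
Mul(Function('B')(Function('I')(3)), 411) = Mul(Mul(3, Add(2, 3, Mul(-1, Pow(3, 2)))), 411) = Mul(Mul(3, Add(2, 3, Mul(-1, 9))), 411) = Mul(Mul(3, Add(2, 3, -9)), 411) = Mul(Mul(3, -4), 411) = Mul(-12, 411) = -4932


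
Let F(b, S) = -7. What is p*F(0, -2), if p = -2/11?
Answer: 14/11 ≈ 1.2727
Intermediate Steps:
p = -2/11 (p = -2*1/11 = -2/11 ≈ -0.18182)
p*F(0, -2) = -2/11*(-7) = 14/11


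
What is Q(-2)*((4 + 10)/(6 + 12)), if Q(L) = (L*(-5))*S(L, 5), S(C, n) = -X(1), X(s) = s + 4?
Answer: -350/9 ≈ -38.889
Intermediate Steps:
X(s) = 4 + s
S(C, n) = -5 (S(C, n) = -(4 + 1) = -1*5 = -5)
Q(L) = 25*L (Q(L) = (L*(-5))*(-5) = -5*L*(-5) = 25*L)
Q(-2)*((4 + 10)/(6 + 12)) = (25*(-2))*((4 + 10)/(6 + 12)) = -700/18 = -50*7/9 = -350/9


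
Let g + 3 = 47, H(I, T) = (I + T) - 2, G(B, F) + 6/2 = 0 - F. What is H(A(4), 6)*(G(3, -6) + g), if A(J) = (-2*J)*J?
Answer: -1316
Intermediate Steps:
A(J) = -2*J²
G(B, F) = -3 - F (G(B, F) = -3 + (0 - F) = -3 - F)
H(I, T) = -2 + I + T
g = 44 (g = -3 + 47 = 44)
H(A(4), 6)*(G(3, -6) + g) = (-2 - 2*4² + 6)*((-3 - 1*(-6)) + 44) = (-2 - 2*16 + 6)*((-3 + 6) + 44) = (-2 - 32 + 6)*(3 + 44) = -28*47 = -1316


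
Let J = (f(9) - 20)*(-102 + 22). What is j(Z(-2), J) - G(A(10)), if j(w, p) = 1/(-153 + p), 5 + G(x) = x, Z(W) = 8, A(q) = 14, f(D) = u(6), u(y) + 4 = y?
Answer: -11582/1287 ≈ -8.9992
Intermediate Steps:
u(y) = -4 + y
f(D) = 2 (f(D) = -4 + 6 = 2)
J = 1440 (J = (2 - 20)*(-102 + 22) = -18*(-80) = 1440)
G(x) = -5 + x
j(Z(-2), J) - G(A(10)) = 1/(-153 + 1440) - (-5 + 14) = 1/1287 - 1*9 = 1/1287 - 9 = -11582/1287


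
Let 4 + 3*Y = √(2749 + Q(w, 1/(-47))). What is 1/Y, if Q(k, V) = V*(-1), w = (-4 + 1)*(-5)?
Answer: 141/32113 + 9*√168683/64226 ≈ 0.061944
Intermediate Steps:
w = 15 (w = -3*(-5) = 15)
Q(k, V) = -V
Y = -4/3 + 2*√168683/47 (Y = -4/3 + √(2749 - 1/(-47))/3 = -4/3 + √(2749 - 1*(-1/47))/3 = -4/3 + √(2749 + 1/47)/3 = -4/3 + √(129204/47)/3 = -4/3 + (6*√168683/47)/3 = -4/3 + 2*√168683/47 ≈ 16.144)
1/Y = 1/(-4/3 + 2*√168683/47)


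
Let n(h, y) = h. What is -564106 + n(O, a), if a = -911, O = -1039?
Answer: -565145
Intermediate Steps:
-564106 + n(O, a) = -564106 - 1039 = -565145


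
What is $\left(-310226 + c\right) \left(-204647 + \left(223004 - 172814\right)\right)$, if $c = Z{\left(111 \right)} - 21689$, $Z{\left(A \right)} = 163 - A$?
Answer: $51258563391$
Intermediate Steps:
$c = -21637$ ($c = \left(163 - 111\right) - 21689 = 52 - 21689 = -21637$)
$\left(-310226 + c\right) \left(-204647 + \left(223004 - 172814\right)\right) = \left(-310226 - 21637\right) \left(-204647 + \left(223004 - 172814\right)\right) = - 331863 \left(-204647 + 50190\right) = \left(-331863\right) \left(-154457\right) = 51258563391$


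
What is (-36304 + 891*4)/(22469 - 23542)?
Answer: 32740/1073 ≈ 30.513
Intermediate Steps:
(-36304 + 891*4)/(22469 - 23542) = (-36304 + 3564)/(-1073) = -32740*(-1/1073) = 32740/1073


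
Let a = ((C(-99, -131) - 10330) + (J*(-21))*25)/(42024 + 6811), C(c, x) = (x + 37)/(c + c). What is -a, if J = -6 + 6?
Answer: 1022623/4834665 ≈ 0.21152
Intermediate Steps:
C(c, x) = (37 + x)/(2*c) (C(c, x) = (37 + x)/((2*c)) = (37 + x)*(1/(2*c)) = (37 + x)/(2*c))
J = 0
a = -1022623/4834665 (a = (((1/2)*(37 - 131)/(-99) - 10330) + (0*(-21))*25)/(42024 + 6811) = (((1/2)*(-1/99)*(-94) - 10330) + 0*25)/48835 = ((47/99 - 10330) + 0)*(1/48835) = (-1022623/99 + 0)*(1/48835) = -1022623/99*1/48835 = -1022623/4834665 ≈ -0.21152)
-a = -1*(-1022623/4834665) = 1022623/4834665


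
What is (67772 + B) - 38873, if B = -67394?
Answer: -38495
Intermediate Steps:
(67772 + B) - 38873 = (67772 - 67394) - 38873 = 378 - 38873 = -38495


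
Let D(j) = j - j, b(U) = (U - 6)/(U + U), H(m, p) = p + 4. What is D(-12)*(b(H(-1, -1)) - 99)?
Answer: 0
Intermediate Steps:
H(m, p) = 4 + p
b(U) = (-6 + U)/(2*U) (b(U) = (-6 + U)/((2*U)) = (-6 + U)*(1/(2*U)) = (-6 + U)/(2*U))
D(j) = 0
D(-12)*(b(H(-1, -1)) - 99) = 0*((-6 + (4 - 1))/(2*(4 - 1)) - 99) = 0*((½)*(-6 + 3)/3 - 99) = 0*((½)*(⅓)*(-3) - 99) = 0*(-½ - 99) = 0*(-199/2) = 0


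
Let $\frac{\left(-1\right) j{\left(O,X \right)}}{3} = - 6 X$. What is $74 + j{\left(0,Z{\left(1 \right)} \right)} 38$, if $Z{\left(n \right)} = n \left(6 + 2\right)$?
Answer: $5546$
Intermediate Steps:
$Z{\left(n \right)} = 8 n$ ($Z{\left(n \right)} = n 8 = 8 n$)
$j{\left(O,X \right)} = 18 X$ ($j{\left(O,X \right)} = - 3 \left(- 6 X\right) = 18 X$)
$74 + j{\left(0,Z{\left(1 \right)} \right)} 38 = 74 + 18 \cdot 8 \cdot 1 \cdot 38 = 74 + 18 \cdot 8 \cdot 38 = 74 + 144 \cdot 38 = 74 + 5472 = 5546$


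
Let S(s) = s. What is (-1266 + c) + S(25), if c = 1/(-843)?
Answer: -1046164/843 ≈ -1241.0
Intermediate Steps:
c = -1/843 ≈ -0.0011862
(-1266 + c) + S(25) = (-1266 - 1/843) + 25 = -1067239/843 + 25 = -1046164/843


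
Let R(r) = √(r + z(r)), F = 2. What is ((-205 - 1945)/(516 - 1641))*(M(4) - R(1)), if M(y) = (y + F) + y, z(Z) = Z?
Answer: 172/9 - 86*√2/45 ≈ 16.408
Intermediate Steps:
M(y) = 2 + 2*y (M(y) = (y + 2) + y = (2 + y) + y = 2 + 2*y)
R(r) = √2*√r (R(r) = √(r + r) = √(2*r) = √2*√r)
((-205 - 1945)/(516 - 1641))*(M(4) - R(1)) = ((-205 - 1945)/(516 - 1641))*((2 + 2*4) - √2*√1) = (-2150/(-1125))*((2 + 8) - √2) = (-2150*(-1/1125))*(10 - √2) = 86*(10 - √2)/45 = 172/9 - 86*√2/45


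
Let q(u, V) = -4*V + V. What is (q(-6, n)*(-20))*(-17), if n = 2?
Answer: -2040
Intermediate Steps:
q(u, V) = -3*V
(q(-6, n)*(-20))*(-17) = (-3*2*(-20))*(-17) = -6*(-20)*(-17) = 120*(-17) = -2040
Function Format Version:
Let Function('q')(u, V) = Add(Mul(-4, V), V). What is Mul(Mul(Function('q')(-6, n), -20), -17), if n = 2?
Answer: -2040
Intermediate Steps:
Function('q')(u, V) = Mul(-3, V)
Mul(Mul(Function('q')(-6, n), -20), -17) = Mul(Mul(Mul(-3, 2), -20), -17) = Mul(Mul(-6, -20), -17) = Mul(120, -17) = -2040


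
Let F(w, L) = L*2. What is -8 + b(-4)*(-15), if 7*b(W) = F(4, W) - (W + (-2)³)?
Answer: -116/7 ≈ -16.571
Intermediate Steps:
F(w, L) = 2*L
b(W) = 8/7 + W/7 (b(W) = (2*W - (W + (-2)³))/7 = (2*W - (W - 8))/7 = (2*W - (-8 + W))/7 = (2*W + (8 - W))/7 = (8 + W)/7 = 8/7 + W/7)
-8 + b(-4)*(-15) = -8 + (8/7 + (⅐)*(-4))*(-15) = -8 + (8/7 - 4/7)*(-15) = -8 + (4/7)*(-15) = -8 - 60/7 = -116/7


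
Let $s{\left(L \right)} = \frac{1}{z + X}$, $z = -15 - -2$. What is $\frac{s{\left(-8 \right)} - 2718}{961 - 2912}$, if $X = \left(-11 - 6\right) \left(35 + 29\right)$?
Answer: $\frac{2992519}{2148051} \approx 1.3931$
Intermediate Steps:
$z = -13$ ($z = -15 + 2 = -13$)
$X = -1088$ ($X = \left(-17\right) 64 = -1088$)
$s{\left(L \right)} = - \frac{1}{1101}$ ($s{\left(L \right)} = \frac{1}{-13 - 1088} = \frac{1}{-1101} = - \frac{1}{1101}$)
$\frac{s{\left(-8 \right)} - 2718}{961 - 2912} = \frac{- \frac{1}{1101} - 2718}{961 - 2912} = - \frac{2992519}{1101 \left(-1951\right)} = \left(- \frac{2992519}{1101}\right) \left(- \frac{1}{1951}\right) = \frac{2992519}{2148051}$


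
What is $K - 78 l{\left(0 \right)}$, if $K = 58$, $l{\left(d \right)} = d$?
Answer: $58$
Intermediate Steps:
$K - 78 l{\left(0 \right)} = 58 - 0 = 58 + 0 = 58$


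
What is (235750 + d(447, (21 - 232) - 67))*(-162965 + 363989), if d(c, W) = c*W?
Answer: 22410959616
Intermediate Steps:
d(c, W) = W*c
(235750 + d(447, (21 - 232) - 67))*(-162965 + 363989) = (235750 + ((21 - 232) - 67)*447)*(-162965 + 363989) = (235750 + (-211 - 67)*447)*201024 = (235750 - 278*447)*201024 = (235750 - 124266)*201024 = 111484*201024 = 22410959616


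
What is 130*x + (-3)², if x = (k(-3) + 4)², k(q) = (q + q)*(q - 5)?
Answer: 351529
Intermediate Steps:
k(q) = 2*q*(-5 + q) (k(q) = (2*q)*(-5 + q) = 2*q*(-5 + q))
x = 2704 (x = (2*(-3)*(-5 - 3) + 4)² = (2*(-3)*(-8) + 4)² = (48 + 4)² = 52² = 2704)
130*x + (-3)² = 130*2704 + (-3)² = 351520 + 9 = 351529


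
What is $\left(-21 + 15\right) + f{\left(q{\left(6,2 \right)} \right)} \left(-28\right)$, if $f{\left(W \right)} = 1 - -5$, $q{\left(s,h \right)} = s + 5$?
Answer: $-174$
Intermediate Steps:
$q{\left(s,h \right)} = 5 + s$
$f{\left(W \right)} = 6$ ($f{\left(W \right)} = 1 + 5 = 6$)
$\left(-21 + 15\right) + f{\left(q{\left(6,2 \right)} \right)} \left(-28\right) = \left(-21 + 15\right) + 6 \left(-28\right) = -6 - 168 = -174$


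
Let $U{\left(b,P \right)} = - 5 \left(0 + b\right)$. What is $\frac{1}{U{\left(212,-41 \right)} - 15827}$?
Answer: $- \frac{1}{16887} \approx -5.9217 \cdot 10^{-5}$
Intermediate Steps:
$U{\left(b,P \right)} = - 5 b$
$\frac{1}{U{\left(212,-41 \right)} - 15827} = \frac{1}{\left(-5\right) 212 - 15827} = \frac{1}{-1060 - 15827} = \frac{1}{-16887} = - \frac{1}{16887}$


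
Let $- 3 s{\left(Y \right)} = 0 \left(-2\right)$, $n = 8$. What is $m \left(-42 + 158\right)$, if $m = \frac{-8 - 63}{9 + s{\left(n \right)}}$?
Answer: $- \frac{8236}{9} \approx -915.11$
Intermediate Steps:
$s{\left(Y \right)} = 0$ ($s{\left(Y \right)} = - \frac{0 \left(-2\right)}{3} = \left(- \frac{1}{3}\right) 0 = 0$)
$m = - \frac{71}{9}$ ($m = \frac{-8 - 63}{9 + 0} = - \frac{71}{9} \approx -7.8889$)
$m \left(-42 + 158\right) = - \frac{71 \left(-42 + 158\right)}{9} = \left(- \frac{71}{9}\right) 116 = - \frac{8236}{9}$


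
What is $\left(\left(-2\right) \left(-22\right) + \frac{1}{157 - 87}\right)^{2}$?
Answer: $\frac{9492561}{4900} \approx 1937.3$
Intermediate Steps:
$\left(\left(-2\right) \left(-22\right) + \frac{1}{157 - 87}\right)^{2} = \left(44 + \frac{1}{70}\right)^{2} = \left(\frac{3081}{70}\right)^{2} = \frac{9492561}{4900}$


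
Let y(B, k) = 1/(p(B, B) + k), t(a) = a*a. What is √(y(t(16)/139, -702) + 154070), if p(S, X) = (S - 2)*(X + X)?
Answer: √28390467553195247994/13574606 ≈ 392.52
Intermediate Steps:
p(S, X) = 2*X*(-2 + S) (p(S, X) = (-2 + S)*(2*X) = 2*X*(-2 + S))
t(a) = a²
y(B, k) = 1/(k + 2*B*(-2 + B)) (y(B, k) = 1/(2*B*(-2 + B) + k) = 1/(k + 2*B*(-2 + B)))
√(y(t(16)/139, -702) + 154070) = √(1/(-702 + 2*(16²/139)*(-2 + 16²/139)) + 154070) = √(1/(-702 + 2*(256*(1/139))*(-2 + 256*(1/139))) + 154070) = √(1/(-702 + 2*(256/139)*(-2 + 256/139)) + 154070) = √(1/(-702 + 2*(256/139)*(-22/139)) + 154070) = √(1/(-702 - 11264/19321) + 154070) = √(1/(-13574606/19321) + 154070) = √(-19321/13574606 + 154070) = √(2091439527099/13574606) = √28390467553195247994/13574606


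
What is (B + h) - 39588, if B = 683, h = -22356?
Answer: -61261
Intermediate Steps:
(B + h) - 39588 = (683 - 22356) - 39588 = -21673 - 39588 = -61261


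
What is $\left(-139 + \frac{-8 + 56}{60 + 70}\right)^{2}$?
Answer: $\frac{81198121}{4225} \approx 19219.0$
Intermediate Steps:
$\left(-139 + \frac{-8 + 56}{60 + 70}\right)^{2} = \left(-139 + \frac{48}{130}\right)^{2} = \left(-139 + 48 \cdot \frac{1}{130}\right)^{2} = \left(-139 + \frac{24}{65}\right)^{2} = \left(- \frac{9011}{65}\right)^{2} = \frac{81198121}{4225}$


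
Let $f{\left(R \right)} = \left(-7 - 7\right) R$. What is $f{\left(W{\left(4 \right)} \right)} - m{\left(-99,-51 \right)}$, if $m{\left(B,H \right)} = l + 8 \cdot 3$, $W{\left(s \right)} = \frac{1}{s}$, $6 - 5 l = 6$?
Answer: $- \frac{55}{2} \approx -27.5$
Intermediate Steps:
$l = 0$ ($l = \frac{6}{5} - \frac{6}{5} = 0$)
$f{\left(R \right)} = - 14 R$
$m{\left(B,H \right)} = 24$ ($m{\left(B,H \right)} = 0 + 8 \cdot 3 = 0 + 24 = 24$)
$f{\left(W{\left(4 \right)} \right)} - m{\left(-99,-51 \right)} = - \frac{14}{4} - 24 = \left(-14\right) \frac{1}{4} - 24 = - \frac{7}{2} - 24 = - \frac{55}{2}$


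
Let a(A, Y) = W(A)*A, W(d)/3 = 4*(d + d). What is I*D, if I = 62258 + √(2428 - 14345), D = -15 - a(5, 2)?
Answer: -38288670 - 615*I*√11917 ≈ -3.8289e+7 - 67137.0*I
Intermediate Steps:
W(d) = 24*d (W(d) = 3*(4*(d + d)) = 3*(4*(2*d)) = 3*(8*d) = 24*d)
a(A, Y) = 24*A² (a(A, Y) = (24*A)*A = 24*A²)
D = -615 (D = -15 - 24*5² = -15 - 24*25 = -15 - 1*600 = -15 - 600 = -615)
I = 62258 + I*√11917 (I = 62258 + √(-11917) = 62258 + I*√11917 ≈ 62258.0 + 109.17*I)
I*D = (62258 + I*√11917)*(-615) = -38288670 - 615*I*√11917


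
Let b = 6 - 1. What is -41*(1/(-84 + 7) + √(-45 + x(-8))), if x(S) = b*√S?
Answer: 41/77 - 41*√(-45 + 10*I*√2) ≈ -42.174 - 278.33*I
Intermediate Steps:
b = 5
x(S) = 5*√S
-41*(1/(-84 + 7) + √(-45 + x(-8))) = -41*(1/(-84 + 7) + √(-45 + 5*√(-8))) = -41*(1/(-77) + √(-45 + 5*(2*I*√2))) = -41*(-1/77 + √(-45 + 10*I*√2)) = 41/77 - 41*√(-45 + 10*I*√2)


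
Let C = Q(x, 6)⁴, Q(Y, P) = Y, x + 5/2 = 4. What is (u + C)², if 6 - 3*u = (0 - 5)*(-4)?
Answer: 361/2304 ≈ 0.15668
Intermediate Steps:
x = 3/2 (x = -5/2 + 4 = 3/2 ≈ 1.5000)
C = 81/16 (C = (3/2)⁴ = 81/16 ≈ 5.0625)
u = -14/3 (u = 2 - (0 - 5)*(-4)/3 = 2 - (-5)*(-4)/3 = 2 - ⅓*20 = 2 - 20/3 = -14/3 ≈ -4.6667)
(u + C)² = (-14/3 + 81/16)² = (19/48)² = 361/2304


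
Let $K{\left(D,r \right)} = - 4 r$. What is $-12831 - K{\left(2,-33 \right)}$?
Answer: $-12963$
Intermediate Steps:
$-12831 - K{\left(2,-33 \right)} = -12831 - \left(-4\right) \left(-33\right) = -12831 - 132 = -12963$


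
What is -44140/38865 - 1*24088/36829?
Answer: -512362436/286271817 ≈ -1.7898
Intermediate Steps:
-44140/38865 - 1*24088/36829 = -44140*1/38865 - 24088*1/36829 = -8828/7773 - 24088/36829 = -512362436/286271817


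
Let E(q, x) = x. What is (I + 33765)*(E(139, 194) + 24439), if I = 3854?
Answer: 926668827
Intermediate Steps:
(I + 33765)*(E(139, 194) + 24439) = (3854 + 33765)*(194 + 24439) = 37619*24633 = 926668827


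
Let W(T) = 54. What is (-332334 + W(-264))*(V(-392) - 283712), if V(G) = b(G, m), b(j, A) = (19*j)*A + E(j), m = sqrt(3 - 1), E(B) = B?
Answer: 94402077120 + 2474821440*sqrt(2) ≈ 9.7902e+10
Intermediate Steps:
m = sqrt(2) ≈ 1.4142
b(j, A) = j + 19*A*j (b(j, A) = (19*j)*A + j = 19*A*j + j = j + 19*A*j)
V(G) = G*(1 + 19*sqrt(2))
(-332334 + W(-264))*(V(-392) - 283712) = (-332334 + 54)*(-392*(1 + 19*sqrt(2)) - 283712) = -332280*((-392 - 7448*sqrt(2)) - 283712) = -332280*(-284104 - 7448*sqrt(2)) = 94402077120 + 2474821440*sqrt(2)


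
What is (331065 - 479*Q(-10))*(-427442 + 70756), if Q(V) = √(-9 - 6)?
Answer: -118086250590 + 170852594*I*√15 ≈ -1.1809e+11 + 6.6171e+8*I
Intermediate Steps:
Q(V) = I*√15 (Q(V) = √(-15) = I*√15)
(331065 - 479*Q(-10))*(-427442 + 70756) = (331065 - 479*I*√15)*(-427442 + 70756) = (331065 - 479*I*√15)*(-356686) = -118086250590 + 170852594*I*√15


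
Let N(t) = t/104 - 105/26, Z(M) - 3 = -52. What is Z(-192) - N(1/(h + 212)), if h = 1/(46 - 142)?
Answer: -23790343/529126 ≈ -44.962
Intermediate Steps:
Z(M) = -49 (Z(M) = 3 - 52 = -49)
h = -1/96 (h = 1/(-96) = -1/96 ≈ -0.010417)
N(t) = -105/26 + t/104 (N(t) = t*(1/104) - 105*1/26 = t/104 - 105/26 = -105/26 + t/104)
Z(-192) - N(1/(h + 212)) = -49 - (-105/26 + 1/(104*(-1/96 + 212))) = -49 - (-105/26 + 1/(104*(20351/96))) = -49 - (-105/26 + (1/104)*(96/20351)) = -49 - (-105/26 + 12/264563) = -49 - 1*(-2136831/529126) = -49 + 2136831/529126 = -23790343/529126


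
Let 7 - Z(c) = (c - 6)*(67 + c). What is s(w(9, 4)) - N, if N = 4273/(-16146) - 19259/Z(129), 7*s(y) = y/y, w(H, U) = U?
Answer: -152381563/389134746 ≈ -0.39159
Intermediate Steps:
Z(c) = 7 - (-6 + c)*(67 + c) (Z(c) = 7 - (c - 6)*(67 + c) = 7 - (-6 + c)*(67 + c))
s(y) = 1/7 (s(y) = (y/y)/7 = (1/7)*1 = 1/7)
N = 207972241/389134746 (N = 4273/(-16146) - 19259/(409 - 1*129**2 - 61*129) = 4273*(-1/16146) - 19259/(409 - 1*16641 - 7869) = -4273/16146 - 19259/(409 - 16641 - 7869) = -4273/16146 - 19259/(-24101) = -4273/16146 - 19259*(-1/24101) = -4273/16146 + 19259/24101 = 207972241/389134746 ≈ 0.53445)
s(w(9, 4)) - N = 1/7 - 1*207972241/389134746 = 1/7 - 207972241/389134746 = -152381563/389134746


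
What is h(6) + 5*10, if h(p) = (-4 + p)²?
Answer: 54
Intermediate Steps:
h(6) + 5*10 = (-4 + 6)² + 5*10 = 2² + 50 = 4 + 50 = 54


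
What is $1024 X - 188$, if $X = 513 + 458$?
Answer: $994116$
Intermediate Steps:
$X = 971$
$1024 X - 188 = 1024 \cdot 971 - 188 = 994304 - 188 = 994116$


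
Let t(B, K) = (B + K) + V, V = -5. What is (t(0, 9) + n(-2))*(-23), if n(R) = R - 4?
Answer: 46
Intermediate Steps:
t(B, K) = -5 + B + K (t(B, K) = (B + K) - 5 = -5 + B + K)
n(R) = -4 + R
(t(0, 9) + n(-2))*(-23) = ((-5 + 0 + 9) + (-4 - 2))*(-23) = (4 - 6)*(-23) = -2*(-23) = 46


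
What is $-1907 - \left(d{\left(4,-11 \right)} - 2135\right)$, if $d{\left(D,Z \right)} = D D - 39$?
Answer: $251$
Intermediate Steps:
$d{\left(D,Z \right)} = -39 + D^{2}$ ($d{\left(D,Z \right)} = D^{2} - 39 = -39 + D^{2}$)
$-1907 - \left(d{\left(4,-11 \right)} - 2135\right) = -1907 - \left(\left(-39 + 4^{2}\right) - 2135\right) = -1907 - \left(\left(-39 + 16\right) - 2135\right) = -1907 - \left(-23 - 2135\right) = -1907 - -2158 = -1907 + 2158 = 251$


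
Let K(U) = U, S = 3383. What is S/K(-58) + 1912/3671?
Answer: -12308097/212918 ≈ -57.807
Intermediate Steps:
S/K(-58) + 1912/3671 = 3383/(-58) + 1912/3671 = 3383*(-1/58) + 1912*(1/3671) = -3383/58 + 1912/3671 = -12308097/212918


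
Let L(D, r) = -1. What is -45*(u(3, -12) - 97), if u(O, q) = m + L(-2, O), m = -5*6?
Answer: 5760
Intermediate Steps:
m = -30
u(O, q) = -31 (u(O, q) = -30 - 1 = -31)
-45*(u(3, -12) - 97) = -45*(-31 - 97) = -45*(-128) = 5760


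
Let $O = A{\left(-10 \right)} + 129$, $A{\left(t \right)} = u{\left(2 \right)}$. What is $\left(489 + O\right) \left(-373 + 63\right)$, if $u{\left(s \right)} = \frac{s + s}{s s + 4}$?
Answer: $-191735$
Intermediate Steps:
$u{\left(s \right)} = \frac{2 s}{4 + s^{2}}$ ($u{\left(s \right)} = \frac{2 s}{s^{2} + 4} = \frac{2 s}{4 + s^{2}}$)
$A{\left(t \right)} = \frac{1}{2}$ ($A{\left(t \right)} = 2 \cdot 2 \frac{1}{4 + 2^{2}} = 2 \cdot 2 \frac{1}{4 + 4} = 2 \cdot 2 \cdot \frac{1}{8} = \frac{1}{2}$)
$O = \frac{259}{2}$ ($O = \frac{1}{2} + 129 = \frac{259}{2} \approx 129.5$)
$\left(489 + O\right) \left(-373 + 63\right) = \left(489 + \frac{259}{2}\right) \left(-373 + 63\right) = \frac{1237}{2} \left(-310\right) = -191735$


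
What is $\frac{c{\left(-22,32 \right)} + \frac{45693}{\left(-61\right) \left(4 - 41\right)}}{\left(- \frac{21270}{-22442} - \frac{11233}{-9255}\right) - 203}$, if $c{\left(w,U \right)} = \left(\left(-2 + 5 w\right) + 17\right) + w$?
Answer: $\frac{22678425123480}{47074586753279} \approx 0.48176$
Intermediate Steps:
$c{\left(w,U \right)} = 15 + 6 w$ ($c{\left(w,U \right)} = \left(15 + 5 w\right) + w = 15 + 6 w$)
$\frac{c{\left(-22,32 \right)} + \frac{45693}{\left(-61\right) \left(4 - 41\right)}}{\left(- \frac{21270}{-22442} - \frac{11233}{-9255}\right) - 203} = \frac{\left(15 + 6 \left(-22\right)\right) + \frac{45693}{\left(-61\right) \left(4 - 41\right)}}{\left(- \frac{21270}{-22442} - \frac{11233}{-9255}\right) - 203} = \frac{\left(15 - 132\right) + \frac{45693}{\left(-61\right) \left(-37\right)}}{\left(\left(-21270\right) \left(- \frac{1}{22442}\right) - - \frac{11233}{9255}\right) - 203} = \frac{-117 + \frac{45693}{2257}}{\left(\frac{10635}{11221} + \frac{11233}{9255}\right) - 203} = \frac{-117 + 45693 \cdot \frac{1}{2257}}{\frac{224472418}{103850355} - 203} = \frac{-117 + \frac{45693}{2257}}{- \frac{20857149647}{103850355}} = \left(- \frac{218376}{2257}\right) \left(- \frac{103850355}{20857149647}\right) = \frac{22678425123480}{47074586753279}$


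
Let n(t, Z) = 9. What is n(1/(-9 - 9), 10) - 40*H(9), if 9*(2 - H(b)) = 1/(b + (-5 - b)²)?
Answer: -26191/369 ≈ -70.978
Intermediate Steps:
H(b) = 2 - 1/(9*(b + (-5 - b)²))
n(1/(-9 - 9), 10) - 40*H(9) = 9 - 40*(449 + 18*9² + 198*9)/(9*(25 + 9² + 11*9)) = 9 - 40*(449 + 18*81 + 1782)/(9*(25 + 81 + 99)) = 9 - 40*(449 + 1458 + 1782)/(9*205) = 9 - 40*3689/(9*205) = 9 - 40*3689/1845 = 9 - 29512/369 = -26191/369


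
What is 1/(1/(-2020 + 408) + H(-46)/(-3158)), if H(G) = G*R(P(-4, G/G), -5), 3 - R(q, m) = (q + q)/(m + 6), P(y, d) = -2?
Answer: 2545348/257953 ≈ 9.8675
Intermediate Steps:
R(q, m) = 3 - 2*q/(6 + m) (R(q, m) = 3 - (q + q)/(m + 6) = 3 - 2*q/(6 + m))
H(G) = 7*G (H(G) = G*((18 - 2*(-2) + 3*(-5))/(6 - 5)) = G*((18 + 4 - 15)/1) = G*(1*7) = G*7 = 7*G)
1/(1/(-2020 + 408) + H(-46)/(-3158)) = 1/(1/(-2020 + 408) + (7*(-46))/(-3158)) = 1/(1/(-1612) - 322*(-1/3158)) = 1/(-1/1612 + 161/1579) = 1/(257953/2545348) = 2545348/257953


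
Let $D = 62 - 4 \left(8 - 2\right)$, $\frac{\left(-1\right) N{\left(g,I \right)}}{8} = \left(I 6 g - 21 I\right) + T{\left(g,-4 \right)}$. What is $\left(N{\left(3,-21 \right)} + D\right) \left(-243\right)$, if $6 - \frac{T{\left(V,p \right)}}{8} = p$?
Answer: $268758$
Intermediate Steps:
$T{\left(V,p \right)} = 48 - 8 p$
$N{\left(g,I \right)} = -640 + 168 I - 48 I g$ ($N{\left(g,I \right)} = - 8 \left(\left(I 6 g - 21 I\right) + \left(48 - -32\right)\right) = - 8 \left(\left(6 I g - 21 I\right) + \left(48 + 32\right)\right) = - 8 \left(\left(6 I g - 21 I\right) + 80\right) = - 8 \left(\left(- 21 I + 6 I g\right) + 80\right) = - 8 \left(80 - 21 I + 6 I g\right) = -640 + 168 I - 48 I g$)
$D = 38$ ($D = 62 - 4 \cdot 6 = 62 - 24 = 38$)
$\left(N{\left(3,-21 \right)} + D\right) \left(-243\right) = \left(\left(-640 + 168 \left(-21\right) - \left(-1008\right) 3\right) + 38\right) \left(-243\right) = \left(\left(-640 - 3528 + 3024\right) + 38\right) \left(-243\right) = \left(-1144 + 38\right) \left(-243\right) = \left(-1106\right) \left(-243\right) = 268758$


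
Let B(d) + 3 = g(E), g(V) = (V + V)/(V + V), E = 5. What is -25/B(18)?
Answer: 25/2 ≈ 12.500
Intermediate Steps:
g(V) = 1 (g(V) = (2*V)/((2*V)) = (2*V)*(1/(2*V)) = 1)
B(d) = -2 (B(d) = -3 + 1 = -2)
-25/B(18) = -25/(-2) = -½*(-25) = 25/2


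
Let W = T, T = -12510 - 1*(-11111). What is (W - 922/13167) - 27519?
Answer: -380764228/13167 ≈ -28918.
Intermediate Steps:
T = -1399 (T = -12510 + 11111 = -1399)
W = -1399
(W - 922/13167) - 27519 = (-1399 - 922/13167) - 27519 = -18421555/13167 - 27519 = -380764228/13167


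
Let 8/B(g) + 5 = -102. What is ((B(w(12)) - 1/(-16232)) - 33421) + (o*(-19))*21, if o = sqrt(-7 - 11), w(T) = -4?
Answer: -58046524653/1736824 - 1197*I*sqrt(2) ≈ -33421.0 - 1692.8*I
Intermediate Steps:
B(g) = -8/107 (B(g) = 8/(-5 - 102) = 8/(-107) = 8*(-1/107) = -8/107)
o = 3*I*sqrt(2) (o = sqrt(-18) = 3*I*sqrt(2) ≈ 4.2426*I)
((B(w(12)) - 1/(-16232)) - 33421) + (o*(-19))*21 = ((-8/107 - 1/(-16232)) - 33421) + ((3*I*sqrt(2))*(-19))*21 = ((-8/107 - 1*(-1/16232)) - 33421) - 57*I*sqrt(2)*21 = ((-8/107 + 1/16232) - 33421) - 1197*I*sqrt(2) = (-129749/1736824 - 33421) - 1197*I*sqrt(2) = -58046524653/1736824 - 1197*I*sqrt(2)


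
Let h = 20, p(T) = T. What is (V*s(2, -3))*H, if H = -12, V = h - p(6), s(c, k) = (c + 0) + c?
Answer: -672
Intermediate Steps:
s(c, k) = 2*c (s(c, k) = c + c = 2*c)
V = 14 (V = 20 - 1*6 = 20 - 6 = 14)
(V*s(2, -3))*H = (14*(2*2))*(-12) = (14*4)*(-12) = 56*(-12) = -672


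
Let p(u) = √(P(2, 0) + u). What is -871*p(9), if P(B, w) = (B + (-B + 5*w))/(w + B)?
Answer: -2613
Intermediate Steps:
P(B, w) = 5*w/(B + w) (P(B, w) = (5*w)/(B + w) = 5*w/(B + w))
p(u) = √u (p(u) = √(5*0/(2 + 0) + u) = √(5*0/2 + u) = √(5*0*(½) + u) = √(0 + u) = √u)
-871*p(9) = -871*√9 = -871*3 = -2613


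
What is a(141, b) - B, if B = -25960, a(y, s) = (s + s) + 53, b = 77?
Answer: 26167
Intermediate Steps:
a(y, s) = 53 + 2*s (a(y, s) = 2*s + 53 = 53 + 2*s)
a(141, b) - B = (53 + 2*77) - 1*(-25960) = (53 + 154) + 25960 = 207 + 25960 = 26167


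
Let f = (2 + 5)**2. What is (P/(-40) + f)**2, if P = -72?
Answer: 64516/25 ≈ 2580.6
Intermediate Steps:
f = 49 (f = 7**2 = 49)
(P/(-40) + f)**2 = (-72/(-40) + 49)**2 = (-72*(-1/40) + 49)**2 = (9/5 + 49)**2 = (254/5)**2 = 64516/25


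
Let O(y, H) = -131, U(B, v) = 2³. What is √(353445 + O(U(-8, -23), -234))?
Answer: √353314 ≈ 594.40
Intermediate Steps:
U(B, v) = 8
√(353445 + O(U(-8, -23), -234)) = √(353445 - 131) = √353314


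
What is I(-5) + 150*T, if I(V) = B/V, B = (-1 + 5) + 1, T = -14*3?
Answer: -6301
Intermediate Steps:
T = -42
B = 5 (B = 4 + 1 = 5)
I(V) = 5/V
I(-5) + 150*T = 5/(-5) + 150*(-42) = 5*(-1/5) - 6300 = -1 - 6300 = -6301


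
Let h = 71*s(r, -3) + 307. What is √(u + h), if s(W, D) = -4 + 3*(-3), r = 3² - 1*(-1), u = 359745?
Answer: √359129 ≈ 599.27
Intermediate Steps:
r = 10 (r = 9 + 1 = 10)
s(W, D) = -13 (s(W, D) = -4 - 9 = -13)
h = -616 (h = 71*(-13) + 307 = -923 + 307 = -616)
√(u + h) = √(359745 - 616) = √359129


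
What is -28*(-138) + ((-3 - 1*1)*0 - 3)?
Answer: 3861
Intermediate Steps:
-28*(-138) + ((-3 - 1*1)*0 - 3) = 3864 + ((-3 - 1)*0 - 3) = 3864 + (-4*0 - 3) = 3864 + (0 - 3) = 3864 - 3 = 3861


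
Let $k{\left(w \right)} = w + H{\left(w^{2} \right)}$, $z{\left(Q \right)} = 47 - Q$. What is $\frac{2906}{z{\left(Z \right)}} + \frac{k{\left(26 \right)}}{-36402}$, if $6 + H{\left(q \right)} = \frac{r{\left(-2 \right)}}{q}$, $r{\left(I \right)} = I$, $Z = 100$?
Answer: $- \frac{11918473961}{217368476} \approx -54.831$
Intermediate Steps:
$H{\left(q \right)} = -6 - \frac{2}{q}$
$k{\left(w \right)} = -6 + w - \frac{2}{w^{2}}$ ($k{\left(w \right)} = w - \left(6 + \frac{2}{w^{2}}\right) = -6 + w - \frac{2}{w^{2}}$)
$\frac{2906}{z{\left(Z \right)}} + \frac{k{\left(26 \right)}}{-36402} = \frac{2906}{47 - 100} + \frac{-6 + 26 - \frac{2}{676}}{-36402} = \frac{2906}{47 - 100} + \left(-6 + 26 - \frac{1}{338}\right) \left(- \frac{1}{36402}\right) = \frac{2906}{-53} + \left(-6 + 26 - \frac{1}{338}\right) \left(- \frac{1}{36402}\right) = 2906 \left(- \frac{1}{53}\right) + \frac{6759}{338} \left(- \frac{1}{36402}\right) = - \frac{2906}{53} - \frac{2253}{4101292} = - \frac{11918473961}{217368476}$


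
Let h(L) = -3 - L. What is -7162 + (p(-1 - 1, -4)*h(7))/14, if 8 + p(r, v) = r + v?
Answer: -7152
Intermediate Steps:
p(r, v) = -8 + r + v (p(r, v) = -8 + (r + v) = -8 + r + v)
-7162 + (p(-1 - 1, -4)*h(7))/14 = -7162 + ((-8 + (-1 - 1) - 4)*(-3 - 1*7))/14 = -7162 + ((-8 - 2 - 4)*(-3 - 7))*(1/14) = -7162 - 14*(-10)*(1/14) = -7162 + 140*(1/14) = -7162 + 10 = -7152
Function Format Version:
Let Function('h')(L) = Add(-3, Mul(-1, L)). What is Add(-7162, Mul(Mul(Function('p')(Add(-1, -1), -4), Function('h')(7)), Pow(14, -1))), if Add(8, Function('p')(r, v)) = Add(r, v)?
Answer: -7152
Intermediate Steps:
Function('p')(r, v) = Add(-8, r, v) (Function('p')(r, v) = Add(-8, Add(r, v)) = Add(-8, r, v))
Add(-7162, Mul(Mul(Function('p')(Add(-1, -1), -4), Function('h')(7)), Pow(14, -1))) = Add(-7162, Mul(Mul(Add(-8, Add(-1, -1), -4), Add(-3, Mul(-1, 7))), Pow(14, -1))) = Add(-7162, Mul(Mul(Add(-8, -2, -4), Add(-3, -7)), Rational(1, 14))) = Add(-7162, Mul(Mul(-14, -10), Rational(1, 14))) = Add(-7162, Mul(140, Rational(1, 14))) = Add(-7162, 10) = -7152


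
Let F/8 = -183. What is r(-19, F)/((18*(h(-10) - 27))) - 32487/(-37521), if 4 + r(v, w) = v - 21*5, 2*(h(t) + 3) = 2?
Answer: 1208939/1088109 ≈ 1.1110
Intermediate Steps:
F = -1464 (F = 8*(-183) = -1464)
h(t) = -2 (h(t) = -3 + (½)*2 = -3 + 1 = -2)
r(v, w) = -109 + v (r(v, w) = -4 + (v - 21*5) = -4 + (v - 105) = -4 + (-105 + v) = -109 + v)
r(-19, F)/((18*(h(-10) - 27))) - 32487/(-37521) = (-109 - 19)/((18*(-2 - 27))) - 32487/(-37521) = -128/(18*(-29)) - 32487*(-1/37521) = -128/(-522) + 10829/12507 = -128*(-1/522) + 10829/12507 = 64/261 + 10829/12507 = 1208939/1088109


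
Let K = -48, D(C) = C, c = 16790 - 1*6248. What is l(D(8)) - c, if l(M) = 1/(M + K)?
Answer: -421681/40 ≈ -10542.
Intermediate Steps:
c = 10542 (c = 16790 - 6248 = 10542)
l(M) = 1/(-48 + M) (l(M) = 1/(M - 48) = 1/(-48 + M))
l(D(8)) - c = 1/(-48 + 8) - 1*10542 = 1/(-40) - 10542 = -1/40 - 10542 = -421681/40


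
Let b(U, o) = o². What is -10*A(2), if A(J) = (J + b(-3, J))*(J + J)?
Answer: -240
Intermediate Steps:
A(J) = 2*J*(J + J²) (A(J) = (J + J²)*(J + J) = (J + J²)*(2*J) = 2*J*(J + J²))
-10*A(2) = -20*2²*(1 + 2) = -20*4*3 = -10*24 = -240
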